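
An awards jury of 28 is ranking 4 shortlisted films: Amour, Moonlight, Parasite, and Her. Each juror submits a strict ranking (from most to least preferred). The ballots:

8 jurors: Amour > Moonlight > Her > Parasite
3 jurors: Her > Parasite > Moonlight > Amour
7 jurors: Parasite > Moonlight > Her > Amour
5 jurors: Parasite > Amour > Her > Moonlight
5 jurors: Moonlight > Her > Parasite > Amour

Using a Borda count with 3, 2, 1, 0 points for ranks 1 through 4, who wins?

Amour: 8·3 + 3·0 + 7·0 + 5·2 + 5·0 = 34
Moonlight: 8·2 + 3·1 + 7·2 + 5·0 + 5·3 = 48
Parasite: 8·0 + 3·2 + 7·3 + 5·3 + 5·1 = 47
Her: 8·1 + 3·3 + 7·1 + 5·1 + 5·2 = 39
Moonlight has the highest Borda score (48).

Moonlight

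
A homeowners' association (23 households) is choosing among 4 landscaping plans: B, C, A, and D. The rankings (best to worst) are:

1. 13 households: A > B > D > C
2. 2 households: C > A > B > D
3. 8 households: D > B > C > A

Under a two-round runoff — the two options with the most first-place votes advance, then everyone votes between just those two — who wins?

A

Round 1 first-place votes: B 0, C 2, A 13, D 8.
A and D advance.
Runoff: A is preferred to D by 15 voters; D by 8.
A wins the runoff.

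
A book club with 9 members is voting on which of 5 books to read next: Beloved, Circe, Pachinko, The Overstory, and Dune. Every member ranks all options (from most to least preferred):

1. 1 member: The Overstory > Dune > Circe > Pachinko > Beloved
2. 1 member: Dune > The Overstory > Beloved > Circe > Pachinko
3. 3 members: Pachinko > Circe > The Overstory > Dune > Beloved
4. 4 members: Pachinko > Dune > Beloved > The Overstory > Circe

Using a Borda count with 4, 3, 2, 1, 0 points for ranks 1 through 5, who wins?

Pachinko

Beloved: 1·0 + 1·2 + 3·0 + 4·2 = 10
Circe: 1·2 + 1·1 + 3·3 + 4·0 = 12
Pachinko: 1·1 + 1·0 + 3·4 + 4·4 = 29
The Overstory: 1·4 + 1·3 + 3·2 + 4·1 = 17
Dune: 1·3 + 1·4 + 3·1 + 4·3 = 22
Pachinko has the highest Borda score (29).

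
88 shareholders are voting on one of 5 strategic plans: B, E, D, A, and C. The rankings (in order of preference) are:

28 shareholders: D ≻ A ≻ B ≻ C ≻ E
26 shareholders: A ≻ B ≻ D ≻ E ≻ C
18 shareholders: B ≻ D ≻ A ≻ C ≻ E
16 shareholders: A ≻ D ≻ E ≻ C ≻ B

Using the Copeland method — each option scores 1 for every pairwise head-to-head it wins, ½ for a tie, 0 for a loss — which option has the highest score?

D

B: beats E and C; ties D; loses to A → score 2.5.
E: loses to B, D, A, and C → score 0.
D: beats E, A, and C; ties B → score 3.5.
A: beats B, E, and C; loses to D → score 3.
C: beats E; loses to B, D, and A → score 1.
D has the best pairwise record.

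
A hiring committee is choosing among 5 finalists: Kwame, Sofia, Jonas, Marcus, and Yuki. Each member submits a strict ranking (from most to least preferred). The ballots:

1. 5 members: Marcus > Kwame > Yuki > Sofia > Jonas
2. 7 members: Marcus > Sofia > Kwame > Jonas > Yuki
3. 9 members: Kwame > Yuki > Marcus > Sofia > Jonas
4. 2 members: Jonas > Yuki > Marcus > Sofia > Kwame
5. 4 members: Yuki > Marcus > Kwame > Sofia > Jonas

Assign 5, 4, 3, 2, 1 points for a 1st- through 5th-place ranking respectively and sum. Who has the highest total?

Marcus

Kwame: 5·4 + 7·3 + 9·5 + 2·1 + 4·3 = 100
Sofia: 5·2 + 7·4 + 9·2 + 2·2 + 4·2 = 68
Jonas: 5·1 + 7·2 + 9·1 + 2·5 + 4·1 = 42
Marcus: 5·5 + 7·5 + 9·3 + 2·3 + 4·4 = 109
Yuki: 5·3 + 7·1 + 9·4 + 2·4 + 4·5 = 86
Marcus has the highest Borda score (109).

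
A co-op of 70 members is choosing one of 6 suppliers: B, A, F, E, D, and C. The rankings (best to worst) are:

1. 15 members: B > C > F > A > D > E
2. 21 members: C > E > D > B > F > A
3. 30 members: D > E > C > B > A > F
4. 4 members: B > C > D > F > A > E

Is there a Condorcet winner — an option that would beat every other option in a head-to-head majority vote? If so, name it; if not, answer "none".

C

C vs B: 51–19 for C.
C vs A: 70–0 for C.
C vs F: 70–0 for C.
C vs E: 40–30 for C.
C vs D: 40–30 for C.
C beats every other option head-to-head.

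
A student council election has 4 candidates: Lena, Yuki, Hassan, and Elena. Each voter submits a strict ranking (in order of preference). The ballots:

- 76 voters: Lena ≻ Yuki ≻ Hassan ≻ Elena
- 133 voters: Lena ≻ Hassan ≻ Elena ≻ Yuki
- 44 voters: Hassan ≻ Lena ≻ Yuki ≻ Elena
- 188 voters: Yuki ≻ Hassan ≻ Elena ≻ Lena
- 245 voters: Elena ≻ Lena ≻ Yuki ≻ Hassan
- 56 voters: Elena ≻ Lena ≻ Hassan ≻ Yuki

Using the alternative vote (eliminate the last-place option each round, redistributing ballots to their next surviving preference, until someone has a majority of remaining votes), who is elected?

Elena

Round 1: Lena 209, Yuki 188, Hassan 44, Elena 301. Eliminate Hassan.
Round 2: Lena 253, Yuki 188, Elena 301. Eliminate Yuki.
Round 3: Lena 253, Elena 489. Elena has a majority.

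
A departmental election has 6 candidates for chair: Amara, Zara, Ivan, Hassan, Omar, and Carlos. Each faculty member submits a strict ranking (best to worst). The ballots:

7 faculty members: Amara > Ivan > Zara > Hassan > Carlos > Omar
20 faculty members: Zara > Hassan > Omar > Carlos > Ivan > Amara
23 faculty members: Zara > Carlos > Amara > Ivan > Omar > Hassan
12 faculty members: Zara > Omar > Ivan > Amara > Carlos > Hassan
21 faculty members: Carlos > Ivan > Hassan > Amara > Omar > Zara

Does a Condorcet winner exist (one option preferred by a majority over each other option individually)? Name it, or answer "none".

Zara

Zara vs Amara: 55–28 for Zara.
Zara vs Ivan: 55–28 for Zara.
Zara vs Hassan: 62–21 for Zara.
Zara vs Omar: 62–21 for Zara.
Zara vs Carlos: 62–21 for Zara.
Zara beats every other option head-to-head.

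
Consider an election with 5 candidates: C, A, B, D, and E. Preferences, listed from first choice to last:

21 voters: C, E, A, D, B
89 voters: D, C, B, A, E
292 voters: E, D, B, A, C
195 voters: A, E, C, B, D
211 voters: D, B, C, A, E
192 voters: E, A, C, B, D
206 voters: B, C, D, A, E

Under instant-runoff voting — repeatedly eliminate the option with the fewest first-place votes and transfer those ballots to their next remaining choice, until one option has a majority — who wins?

Round 1: C 21, A 195, B 206, D 300, E 484. Eliminate C.
Round 2: A 195, B 206, D 300, E 505. Eliminate A.
Round 3: B 206, D 300, E 700. E has a majority.

E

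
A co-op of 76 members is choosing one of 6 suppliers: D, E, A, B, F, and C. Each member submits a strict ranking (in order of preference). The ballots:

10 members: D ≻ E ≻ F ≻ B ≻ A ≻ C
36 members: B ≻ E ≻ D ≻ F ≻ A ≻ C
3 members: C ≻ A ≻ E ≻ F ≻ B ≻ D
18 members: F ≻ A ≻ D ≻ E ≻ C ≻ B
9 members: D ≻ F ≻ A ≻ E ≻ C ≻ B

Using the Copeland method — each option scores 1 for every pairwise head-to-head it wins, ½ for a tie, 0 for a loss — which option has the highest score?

E

D: beats A, F, and C; loses to E and B → score 3.
E: beats D, A, B, F, and C → score 5.
A: beats C; loses to D, E, B, and F → score 1.
B: beats D, A, and C; loses to E and F → score 3.
F: beats A, B, and C; loses to D and E → score 3.
C: loses to D, E, A, B, and F → score 0.
E has the best pairwise record.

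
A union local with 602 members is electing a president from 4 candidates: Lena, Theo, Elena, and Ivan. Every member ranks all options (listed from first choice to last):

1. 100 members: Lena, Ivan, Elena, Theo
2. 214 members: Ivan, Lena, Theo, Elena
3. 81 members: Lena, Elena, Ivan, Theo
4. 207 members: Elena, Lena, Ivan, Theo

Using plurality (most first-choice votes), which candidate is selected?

First-place votes: Lena 181, Theo 0, Elena 207, Ivan 214.
Ivan has the most first-place votes.

Ivan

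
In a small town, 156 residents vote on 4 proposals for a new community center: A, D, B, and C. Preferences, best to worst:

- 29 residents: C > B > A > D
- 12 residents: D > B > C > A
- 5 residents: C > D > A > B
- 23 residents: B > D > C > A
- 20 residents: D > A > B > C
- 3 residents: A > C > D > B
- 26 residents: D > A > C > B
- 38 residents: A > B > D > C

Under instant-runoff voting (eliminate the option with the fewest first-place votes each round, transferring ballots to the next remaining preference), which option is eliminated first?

Round 1: A 41, D 58, B 23, C 34. Eliminate B.

B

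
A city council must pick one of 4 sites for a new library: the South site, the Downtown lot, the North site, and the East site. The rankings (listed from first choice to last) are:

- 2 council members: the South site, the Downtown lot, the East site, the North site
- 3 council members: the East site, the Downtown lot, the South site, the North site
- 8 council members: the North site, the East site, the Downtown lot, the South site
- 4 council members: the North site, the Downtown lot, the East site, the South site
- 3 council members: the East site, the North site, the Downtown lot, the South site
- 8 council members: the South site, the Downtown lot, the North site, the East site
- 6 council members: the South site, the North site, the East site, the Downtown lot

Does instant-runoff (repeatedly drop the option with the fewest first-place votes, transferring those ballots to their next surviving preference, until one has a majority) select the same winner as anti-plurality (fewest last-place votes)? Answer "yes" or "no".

Instant-runoff — R1 the South site 16, the Downtown lot 0, the North site 12, the East site 6 (the Downtown lot out); R2 the South site 16, the North site 12, the East site 6 (the East site out); R3 the South site 19, the North site 15 (the South site winner). Winner: the South site.
Anti-plurality — last-place votes: the South site 15, the Downtown lot 6, the North site 5, the East site 8. Winner: the North site.
The two methods disagree.

no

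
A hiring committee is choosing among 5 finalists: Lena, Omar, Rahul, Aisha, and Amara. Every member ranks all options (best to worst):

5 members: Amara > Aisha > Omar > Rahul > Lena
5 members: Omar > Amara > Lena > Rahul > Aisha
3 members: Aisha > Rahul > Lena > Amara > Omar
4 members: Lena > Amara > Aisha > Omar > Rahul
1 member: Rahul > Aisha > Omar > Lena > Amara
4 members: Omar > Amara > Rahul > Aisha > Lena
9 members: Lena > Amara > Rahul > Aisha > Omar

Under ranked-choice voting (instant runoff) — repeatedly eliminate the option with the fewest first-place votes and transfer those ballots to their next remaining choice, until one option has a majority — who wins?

Round 1: Lena 13, Omar 9, Rahul 1, Aisha 3, Amara 5. Eliminate Rahul.
Round 2: Lena 13, Omar 9, Aisha 4, Amara 5. Eliminate Aisha.
Round 3: Lena 16, Omar 10, Amara 5. Lena has a majority.

Lena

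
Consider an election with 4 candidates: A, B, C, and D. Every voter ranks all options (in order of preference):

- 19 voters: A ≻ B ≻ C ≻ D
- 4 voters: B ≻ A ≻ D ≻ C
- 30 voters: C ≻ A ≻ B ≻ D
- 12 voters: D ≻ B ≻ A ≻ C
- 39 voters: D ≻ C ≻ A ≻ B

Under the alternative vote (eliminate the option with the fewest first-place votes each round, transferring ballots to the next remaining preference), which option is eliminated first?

Round 1: A 19, B 4, C 30, D 51. Eliminate B.

B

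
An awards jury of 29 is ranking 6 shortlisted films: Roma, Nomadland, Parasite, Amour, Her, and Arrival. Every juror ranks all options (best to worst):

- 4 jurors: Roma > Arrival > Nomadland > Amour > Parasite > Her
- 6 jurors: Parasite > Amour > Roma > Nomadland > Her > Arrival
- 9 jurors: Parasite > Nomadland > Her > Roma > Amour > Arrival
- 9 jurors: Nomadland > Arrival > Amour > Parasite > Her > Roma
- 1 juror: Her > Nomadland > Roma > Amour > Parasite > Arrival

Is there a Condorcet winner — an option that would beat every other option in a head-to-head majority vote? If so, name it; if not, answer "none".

Parasite

Parasite vs Roma: 24–5 for Parasite.
Parasite vs Nomadland: 15–14 for Parasite.
Parasite vs Amour: 15–14 for Parasite.
Parasite vs Her: 28–1 for Parasite.
Parasite vs Arrival: 16–13 for Parasite.
Parasite beats every other option head-to-head.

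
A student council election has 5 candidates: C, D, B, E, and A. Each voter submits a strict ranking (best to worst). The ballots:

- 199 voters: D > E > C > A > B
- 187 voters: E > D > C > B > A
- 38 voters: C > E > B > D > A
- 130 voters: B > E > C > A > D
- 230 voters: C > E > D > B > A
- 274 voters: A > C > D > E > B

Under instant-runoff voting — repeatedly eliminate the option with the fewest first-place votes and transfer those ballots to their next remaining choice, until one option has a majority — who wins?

E

Round 1: C 268, D 199, B 130, E 187, A 274. Eliminate B.
Round 2: C 268, D 199, E 317, A 274. Eliminate D.
Round 3: C 268, E 516, A 274. Eliminate C.
Round 4: E 784, A 274. E has a majority.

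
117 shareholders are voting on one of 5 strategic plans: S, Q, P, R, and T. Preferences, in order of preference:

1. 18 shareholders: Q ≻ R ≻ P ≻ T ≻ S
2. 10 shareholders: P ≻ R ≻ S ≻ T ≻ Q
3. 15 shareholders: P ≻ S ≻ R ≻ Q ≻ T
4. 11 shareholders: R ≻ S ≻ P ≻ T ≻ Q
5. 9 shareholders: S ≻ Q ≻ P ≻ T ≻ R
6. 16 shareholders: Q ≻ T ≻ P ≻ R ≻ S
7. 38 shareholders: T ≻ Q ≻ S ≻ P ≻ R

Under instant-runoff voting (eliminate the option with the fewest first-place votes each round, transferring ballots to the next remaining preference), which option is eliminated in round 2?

R

Round 1: S 9, Q 34, P 25, R 11, T 38. Eliminate S.
Round 2: Q 43, P 25, R 11, T 38. Eliminate R.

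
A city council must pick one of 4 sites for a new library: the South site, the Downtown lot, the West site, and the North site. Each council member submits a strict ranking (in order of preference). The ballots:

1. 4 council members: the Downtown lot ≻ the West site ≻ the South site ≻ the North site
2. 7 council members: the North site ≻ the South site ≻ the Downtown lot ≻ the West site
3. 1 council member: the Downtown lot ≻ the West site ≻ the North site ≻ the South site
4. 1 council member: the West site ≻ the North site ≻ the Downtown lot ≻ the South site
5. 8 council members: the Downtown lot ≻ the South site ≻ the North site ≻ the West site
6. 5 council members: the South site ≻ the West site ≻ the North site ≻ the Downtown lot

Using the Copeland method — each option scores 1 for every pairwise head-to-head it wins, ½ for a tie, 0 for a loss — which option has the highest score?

the Downtown lot

the South site: beats the West site and the North site; loses to the Downtown lot → score 2.
the Downtown lot: beats the South site and the West site; ties the North site → score 2.5.
the West site: loses to the South site, the Downtown lot, and the North site → score 0.
the North site: beats the West site; ties the Downtown lot; loses to the South site → score 1.5.
the Downtown lot has the best pairwise record.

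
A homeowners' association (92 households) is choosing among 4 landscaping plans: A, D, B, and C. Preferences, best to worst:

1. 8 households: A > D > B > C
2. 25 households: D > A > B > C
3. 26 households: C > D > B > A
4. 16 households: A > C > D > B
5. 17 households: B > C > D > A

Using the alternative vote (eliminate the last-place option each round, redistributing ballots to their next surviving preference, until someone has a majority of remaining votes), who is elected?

Round 1: A 24, D 25, B 17, C 26. Eliminate B.
Round 2: A 24, D 25, C 43. Eliminate A.
Round 3: D 33, C 59. C has a majority.

C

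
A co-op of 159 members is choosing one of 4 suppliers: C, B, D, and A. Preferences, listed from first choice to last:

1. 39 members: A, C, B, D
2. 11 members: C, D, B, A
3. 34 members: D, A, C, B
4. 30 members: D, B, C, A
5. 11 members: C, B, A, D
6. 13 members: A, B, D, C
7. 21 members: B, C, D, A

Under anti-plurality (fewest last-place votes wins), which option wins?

Last-place votes: C 13, B 34, D 50, A 62.
C is ranked last by the fewest voters, so C wins.

C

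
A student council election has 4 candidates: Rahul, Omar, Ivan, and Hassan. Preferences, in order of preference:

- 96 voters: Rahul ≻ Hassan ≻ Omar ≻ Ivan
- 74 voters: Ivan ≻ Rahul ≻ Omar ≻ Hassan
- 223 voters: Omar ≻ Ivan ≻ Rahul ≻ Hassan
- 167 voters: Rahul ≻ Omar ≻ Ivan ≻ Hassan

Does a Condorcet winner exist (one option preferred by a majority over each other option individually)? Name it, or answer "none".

Checking pairwise contests:
Ivan beats Rahul 297–263.
Rahul beats Omar 337–223.
Omar beats Ivan 486–74.
Rahul beats Hassan 560–0.
Every option loses at least one head-to-head, so there is no Condorcet winner.

none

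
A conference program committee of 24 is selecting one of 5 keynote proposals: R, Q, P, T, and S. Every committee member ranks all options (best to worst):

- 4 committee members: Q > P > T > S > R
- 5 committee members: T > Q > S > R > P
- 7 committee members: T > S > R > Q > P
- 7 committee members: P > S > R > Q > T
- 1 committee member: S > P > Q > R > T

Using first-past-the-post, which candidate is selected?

First-place votes: R 0, Q 4, P 7, T 12, S 1.
T has the most first-place votes.

T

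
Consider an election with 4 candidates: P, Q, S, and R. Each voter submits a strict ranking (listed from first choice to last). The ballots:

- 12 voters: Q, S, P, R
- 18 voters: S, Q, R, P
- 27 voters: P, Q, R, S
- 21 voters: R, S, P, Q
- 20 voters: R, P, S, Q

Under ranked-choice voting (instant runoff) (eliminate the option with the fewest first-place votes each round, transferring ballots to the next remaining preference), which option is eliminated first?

Q

Round 1: P 27, Q 12, S 18, R 41. Eliminate Q.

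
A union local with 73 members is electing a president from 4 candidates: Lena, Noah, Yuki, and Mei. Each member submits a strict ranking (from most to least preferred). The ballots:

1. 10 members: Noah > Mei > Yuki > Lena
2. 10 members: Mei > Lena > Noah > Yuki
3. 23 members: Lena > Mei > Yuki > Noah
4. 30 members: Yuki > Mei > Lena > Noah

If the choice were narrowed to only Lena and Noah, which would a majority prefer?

Lena

Voters preferring Lena to Noah: 63; preferring Noah to Lena: 10.
Lena wins the head-to-head.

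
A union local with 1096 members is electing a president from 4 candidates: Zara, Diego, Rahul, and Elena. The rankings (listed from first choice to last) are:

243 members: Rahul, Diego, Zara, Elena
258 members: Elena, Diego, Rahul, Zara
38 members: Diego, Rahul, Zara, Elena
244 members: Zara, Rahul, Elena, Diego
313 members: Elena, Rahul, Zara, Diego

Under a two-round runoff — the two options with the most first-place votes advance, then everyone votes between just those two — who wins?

Round 1 first-place votes: Zara 244, Diego 38, Rahul 243, Elena 571.
Elena and Zara advance.
Runoff: Elena is preferred to Zara by 571 voters; Zara by 525.
Elena wins the runoff.

Elena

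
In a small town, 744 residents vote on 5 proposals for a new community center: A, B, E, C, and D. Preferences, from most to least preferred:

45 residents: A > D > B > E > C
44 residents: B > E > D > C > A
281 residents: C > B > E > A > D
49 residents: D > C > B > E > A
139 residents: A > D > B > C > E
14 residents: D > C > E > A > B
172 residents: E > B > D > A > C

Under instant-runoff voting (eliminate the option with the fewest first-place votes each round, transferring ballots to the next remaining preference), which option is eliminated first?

B

Round 1: A 184, B 44, E 172, C 281, D 63. Eliminate B.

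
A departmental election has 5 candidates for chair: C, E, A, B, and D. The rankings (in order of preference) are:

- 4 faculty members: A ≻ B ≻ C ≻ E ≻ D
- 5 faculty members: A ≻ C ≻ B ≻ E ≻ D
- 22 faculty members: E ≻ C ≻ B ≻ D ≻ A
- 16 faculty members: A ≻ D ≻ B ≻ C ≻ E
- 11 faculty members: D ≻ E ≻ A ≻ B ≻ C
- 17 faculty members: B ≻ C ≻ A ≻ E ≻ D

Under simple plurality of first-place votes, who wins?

A

First-place votes: C 0, E 22, A 25, B 17, D 11.
A has the most first-place votes.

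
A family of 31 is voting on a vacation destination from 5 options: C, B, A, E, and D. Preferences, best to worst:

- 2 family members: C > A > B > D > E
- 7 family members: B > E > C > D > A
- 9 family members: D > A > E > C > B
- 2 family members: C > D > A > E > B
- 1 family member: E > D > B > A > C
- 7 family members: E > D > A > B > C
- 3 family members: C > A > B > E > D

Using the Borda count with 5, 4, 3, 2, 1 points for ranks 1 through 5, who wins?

C: 2·5 + 7·3 + 9·2 + 2·5 + 1·1 + 7·1 + 3·5 = 82
B: 2·3 + 7·5 + 9·1 + 2·1 + 1·3 + 7·2 + 3·3 = 78
A: 2·4 + 7·1 + 9·4 + 2·3 + 1·2 + 7·3 + 3·4 = 92
E: 2·1 + 7·4 + 9·3 + 2·2 + 1·5 + 7·5 + 3·2 = 107
D: 2·2 + 7·2 + 9·5 + 2·4 + 1·4 + 7·4 + 3·1 = 106
E has the highest Borda score (107).

E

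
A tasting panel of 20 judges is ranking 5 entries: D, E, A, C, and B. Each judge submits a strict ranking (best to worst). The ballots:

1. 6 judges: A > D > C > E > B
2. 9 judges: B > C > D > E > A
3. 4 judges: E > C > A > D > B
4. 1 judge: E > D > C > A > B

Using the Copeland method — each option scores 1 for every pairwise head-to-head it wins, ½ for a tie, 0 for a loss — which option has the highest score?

D: beats E and B; ties A; loses to C → score 2.5.
E: beats A and B; loses to D and C → score 2.
A: beats B; ties D; loses to E and C → score 1.5.
C: beats D, E, A, and B → score 4.
B: loses to D, E, A, and C → score 0.
C has the best pairwise record.

C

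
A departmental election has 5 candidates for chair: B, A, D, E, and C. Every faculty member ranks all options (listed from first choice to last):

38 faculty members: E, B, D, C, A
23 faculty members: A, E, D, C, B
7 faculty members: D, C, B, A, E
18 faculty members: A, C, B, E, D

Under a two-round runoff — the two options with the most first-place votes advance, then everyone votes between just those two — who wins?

A

Round 1 first-place votes: B 0, A 41, D 7, E 38, C 0.
A and E advance.
Runoff: A is preferred to E by 48 voters; E by 38.
A wins the runoff.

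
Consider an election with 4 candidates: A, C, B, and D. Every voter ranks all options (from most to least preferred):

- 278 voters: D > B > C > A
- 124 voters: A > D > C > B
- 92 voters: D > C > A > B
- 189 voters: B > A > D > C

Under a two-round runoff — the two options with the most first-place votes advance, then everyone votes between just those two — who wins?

D

Round 1 first-place votes: A 124, C 0, B 189, D 370.
D and B advance.
Runoff: D is preferred to B by 494 voters; B by 189.
D wins the runoff.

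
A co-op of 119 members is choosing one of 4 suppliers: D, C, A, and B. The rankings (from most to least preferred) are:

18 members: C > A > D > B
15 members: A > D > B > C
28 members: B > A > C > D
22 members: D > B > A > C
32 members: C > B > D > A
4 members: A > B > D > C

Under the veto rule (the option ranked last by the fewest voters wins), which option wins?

B

Last-place votes: D 28, C 41, A 32, B 18.
B is ranked last by the fewest voters, so B wins.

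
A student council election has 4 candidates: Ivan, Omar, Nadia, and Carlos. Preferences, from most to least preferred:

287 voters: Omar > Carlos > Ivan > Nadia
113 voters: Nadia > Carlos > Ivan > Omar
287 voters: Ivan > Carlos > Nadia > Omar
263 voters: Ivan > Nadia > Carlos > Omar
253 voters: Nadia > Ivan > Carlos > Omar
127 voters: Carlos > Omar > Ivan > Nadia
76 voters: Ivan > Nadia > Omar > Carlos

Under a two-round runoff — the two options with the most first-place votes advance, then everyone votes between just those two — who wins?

Ivan

Round 1 first-place votes: Ivan 626, Omar 287, Nadia 366, Carlos 127.
Ivan and Nadia advance.
Runoff: Ivan is preferred to Nadia by 1040 voters; Nadia by 366.
Ivan wins the runoff.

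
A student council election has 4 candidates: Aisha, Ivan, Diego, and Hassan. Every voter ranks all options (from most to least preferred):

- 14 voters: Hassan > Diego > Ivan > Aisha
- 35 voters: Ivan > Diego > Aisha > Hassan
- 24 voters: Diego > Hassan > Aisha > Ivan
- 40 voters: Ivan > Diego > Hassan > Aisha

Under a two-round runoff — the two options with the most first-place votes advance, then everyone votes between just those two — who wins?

Round 1 first-place votes: Aisha 0, Ivan 75, Diego 24, Hassan 14.
Ivan and Diego advance.
Runoff: Ivan is preferred to Diego by 75 voters; Diego by 38.
Ivan wins the runoff.

Ivan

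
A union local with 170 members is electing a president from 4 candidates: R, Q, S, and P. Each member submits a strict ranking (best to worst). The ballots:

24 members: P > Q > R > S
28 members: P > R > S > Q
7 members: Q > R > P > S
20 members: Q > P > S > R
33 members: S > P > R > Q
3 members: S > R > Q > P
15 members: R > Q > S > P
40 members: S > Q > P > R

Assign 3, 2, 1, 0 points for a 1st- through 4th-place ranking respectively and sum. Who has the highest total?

P

R: 24·1 + 28·2 + 7·2 + 20·0 + 33·1 + 3·2 + 15·3 + 40·0 = 178
Q: 24·2 + 28·0 + 7·3 + 20·3 + 33·0 + 3·1 + 15·2 + 40·2 = 242
S: 24·0 + 28·1 + 7·0 + 20·1 + 33·3 + 3·3 + 15·1 + 40·3 = 291
P: 24·3 + 28·3 + 7·1 + 20·2 + 33·2 + 3·0 + 15·0 + 40·1 = 309
P has the highest Borda score (309).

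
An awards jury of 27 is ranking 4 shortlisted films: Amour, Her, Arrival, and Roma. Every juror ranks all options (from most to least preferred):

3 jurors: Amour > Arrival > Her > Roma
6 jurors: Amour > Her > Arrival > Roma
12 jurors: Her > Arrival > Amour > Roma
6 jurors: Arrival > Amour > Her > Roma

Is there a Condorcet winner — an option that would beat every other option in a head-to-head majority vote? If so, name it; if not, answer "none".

Checking pairwise contests:
Arrival beats Amour 18–9.
Amour beats Her 15–12.
Her beats Arrival 18–9.
Amour beats Roma 27–0.
Every option loses at least one head-to-head, so there is no Condorcet winner.

none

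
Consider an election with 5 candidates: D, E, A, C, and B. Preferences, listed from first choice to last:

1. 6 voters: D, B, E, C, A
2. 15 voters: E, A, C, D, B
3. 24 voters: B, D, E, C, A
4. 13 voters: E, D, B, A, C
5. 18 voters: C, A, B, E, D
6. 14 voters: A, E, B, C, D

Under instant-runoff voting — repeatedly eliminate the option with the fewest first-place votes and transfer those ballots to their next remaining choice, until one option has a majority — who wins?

B

Round 1: D 6, E 28, A 14, C 18, B 24. Eliminate D.
Round 2: E 28, A 14, C 18, B 30. Eliminate A.
Round 3: E 42, C 18, B 30. Eliminate C.
Round 4: E 42, B 48. B has a majority.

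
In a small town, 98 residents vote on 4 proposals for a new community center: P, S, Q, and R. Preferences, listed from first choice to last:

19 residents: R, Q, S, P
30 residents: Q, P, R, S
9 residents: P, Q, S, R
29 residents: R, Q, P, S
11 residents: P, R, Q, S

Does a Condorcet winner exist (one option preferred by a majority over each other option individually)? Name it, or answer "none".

none

Checking pairwise contests:
Q beats P 78–20.
P beats S 79–19.
R beats Q 59–39.
P beats R 50–48.
Every option loses at least one head-to-head, so there is no Condorcet winner.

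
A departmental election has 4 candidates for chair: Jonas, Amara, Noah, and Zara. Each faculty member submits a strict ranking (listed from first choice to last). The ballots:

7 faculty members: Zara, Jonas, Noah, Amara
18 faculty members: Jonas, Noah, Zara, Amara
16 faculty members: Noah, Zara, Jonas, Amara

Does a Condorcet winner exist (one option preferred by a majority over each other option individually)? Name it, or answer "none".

none

Checking pairwise contests:
Zara beats Jonas 23–18.
Jonas beats Amara 41–0.
Jonas beats Noah 25–16.
Noah beats Zara 34–7.
Every option loses at least one head-to-head, so there is no Condorcet winner.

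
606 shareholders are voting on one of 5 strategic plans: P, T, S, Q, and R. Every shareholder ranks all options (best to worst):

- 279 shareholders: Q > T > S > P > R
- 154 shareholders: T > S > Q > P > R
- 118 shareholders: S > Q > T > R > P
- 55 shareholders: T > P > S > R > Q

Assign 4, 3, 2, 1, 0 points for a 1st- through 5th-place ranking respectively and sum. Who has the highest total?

T

P: 279·1 + 154·1 + 118·0 + 55·3 = 598
T: 279·3 + 154·4 + 118·2 + 55·4 = 1909
S: 279·2 + 154·3 + 118·4 + 55·2 = 1602
Q: 279·4 + 154·2 + 118·3 + 55·0 = 1778
R: 279·0 + 154·0 + 118·1 + 55·1 = 173
T has the highest Borda score (1909).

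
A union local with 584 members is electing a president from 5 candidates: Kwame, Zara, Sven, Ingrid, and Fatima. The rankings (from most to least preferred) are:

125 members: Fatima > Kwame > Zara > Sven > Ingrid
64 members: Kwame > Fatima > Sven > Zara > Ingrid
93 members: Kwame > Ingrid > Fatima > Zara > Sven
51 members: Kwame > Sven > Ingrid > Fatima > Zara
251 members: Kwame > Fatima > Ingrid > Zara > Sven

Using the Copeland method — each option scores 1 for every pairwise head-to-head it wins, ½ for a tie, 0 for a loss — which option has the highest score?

Kwame: beats Zara, Sven, Ingrid, and Fatima → score 4.
Zara: beats Sven; loses to Kwame, Ingrid, and Fatima → score 1.
Sven: loses to Kwame, Zara, Ingrid, and Fatima → score 0.
Ingrid: beats Zara and Sven; loses to Kwame and Fatima → score 2.
Fatima: beats Zara, Sven, and Ingrid; loses to Kwame → score 3.
Kwame has the best pairwise record.

Kwame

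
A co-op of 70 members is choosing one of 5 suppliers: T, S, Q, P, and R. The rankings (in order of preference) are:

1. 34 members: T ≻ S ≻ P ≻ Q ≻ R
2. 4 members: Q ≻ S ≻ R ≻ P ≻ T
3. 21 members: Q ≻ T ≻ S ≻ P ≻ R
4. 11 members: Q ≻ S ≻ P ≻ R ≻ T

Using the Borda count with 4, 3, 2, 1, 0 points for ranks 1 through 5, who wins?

T: 34·4 + 4·0 + 21·3 + 11·0 = 199
S: 34·3 + 4·3 + 21·2 + 11·3 = 189
Q: 34·1 + 4·4 + 21·4 + 11·4 = 178
P: 34·2 + 4·1 + 21·1 + 11·2 = 115
R: 34·0 + 4·2 + 21·0 + 11·1 = 19
T has the highest Borda score (199).

T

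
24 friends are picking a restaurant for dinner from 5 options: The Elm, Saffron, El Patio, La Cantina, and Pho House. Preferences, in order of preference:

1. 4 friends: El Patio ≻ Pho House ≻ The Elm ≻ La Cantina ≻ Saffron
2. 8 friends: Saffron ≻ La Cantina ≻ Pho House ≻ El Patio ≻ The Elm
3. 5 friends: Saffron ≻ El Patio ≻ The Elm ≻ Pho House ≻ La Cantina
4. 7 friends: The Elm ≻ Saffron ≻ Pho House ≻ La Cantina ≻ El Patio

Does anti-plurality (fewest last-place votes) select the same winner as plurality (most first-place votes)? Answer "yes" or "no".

no

Anti-plurality — last-place votes: The Elm 8, Saffron 4, El Patio 7, La Cantina 5, Pho House 0. Winner: Pho House.
Plurality — first-place votes: The Elm 7, Saffron 13, El Patio 4, La Cantina 0, Pho House 0. Winner: Saffron.
The two methods disagree.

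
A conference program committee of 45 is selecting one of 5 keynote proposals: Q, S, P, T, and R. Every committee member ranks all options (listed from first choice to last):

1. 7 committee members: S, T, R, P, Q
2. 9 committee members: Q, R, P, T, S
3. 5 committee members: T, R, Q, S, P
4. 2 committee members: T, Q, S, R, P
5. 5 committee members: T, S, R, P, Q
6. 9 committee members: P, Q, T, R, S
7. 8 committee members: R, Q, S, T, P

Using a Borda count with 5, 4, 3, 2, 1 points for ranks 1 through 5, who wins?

Q: 7·1 + 9·5 + 5·3 + 2·4 + 5·1 + 9·4 + 8·4 = 148
S: 7·5 + 9·1 + 5·2 + 2·3 + 5·4 + 9·1 + 8·3 = 113
P: 7·2 + 9·3 + 5·1 + 2·1 + 5·2 + 9·5 + 8·1 = 111
T: 7·4 + 9·2 + 5·5 + 2·5 + 5·5 + 9·3 + 8·2 = 149
R: 7·3 + 9·4 + 5·4 + 2·2 + 5·3 + 9·2 + 8·5 = 154
R has the highest Borda score (154).

R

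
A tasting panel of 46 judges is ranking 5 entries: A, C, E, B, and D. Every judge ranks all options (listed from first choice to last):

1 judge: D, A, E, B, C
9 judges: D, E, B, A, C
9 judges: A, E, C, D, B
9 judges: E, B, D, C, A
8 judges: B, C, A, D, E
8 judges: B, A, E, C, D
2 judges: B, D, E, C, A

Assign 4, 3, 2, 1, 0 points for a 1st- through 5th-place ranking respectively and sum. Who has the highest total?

B

A: 1·3 + 9·1 + 9·4 + 9·0 + 8·2 + 8·3 + 2·0 = 88
C: 1·0 + 9·0 + 9·2 + 9·1 + 8·3 + 8·1 + 2·1 = 61
E: 1·2 + 9·3 + 9·3 + 9·4 + 8·0 + 8·2 + 2·2 = 112
B: 1·1 + 9·2 + 9·0 + 9·3 + 8·4 + 8·4 + 2·4 = 118
D: 1·4 + 9·4 + 9·1 + 9·2 + 8·1 + 8·0 + 2·3 = 81
B has the highest Borda score (118).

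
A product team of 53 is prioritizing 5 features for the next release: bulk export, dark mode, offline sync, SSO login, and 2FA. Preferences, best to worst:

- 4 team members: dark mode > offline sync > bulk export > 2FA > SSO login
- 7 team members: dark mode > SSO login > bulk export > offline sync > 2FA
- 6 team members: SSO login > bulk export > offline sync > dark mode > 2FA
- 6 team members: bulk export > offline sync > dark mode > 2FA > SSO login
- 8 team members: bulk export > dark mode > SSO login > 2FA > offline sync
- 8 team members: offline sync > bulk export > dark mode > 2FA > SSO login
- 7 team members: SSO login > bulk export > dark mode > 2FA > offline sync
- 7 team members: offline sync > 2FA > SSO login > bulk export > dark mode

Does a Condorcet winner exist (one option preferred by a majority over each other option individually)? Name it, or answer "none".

none

Checking pairwise contests:
SSO login beats bulk export 27–26.
bulk export beats dark mode 42–11.
bulk export beats offline sync 34–19.
dark mode beats SSO login 33–20.
bulk export beats 2FA 46–7.
Every option loses at least one head-to-head, so there is no Condorcet winner.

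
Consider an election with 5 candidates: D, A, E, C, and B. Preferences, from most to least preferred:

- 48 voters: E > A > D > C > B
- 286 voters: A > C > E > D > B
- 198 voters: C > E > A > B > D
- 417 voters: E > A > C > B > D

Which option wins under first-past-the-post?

First-place votes: D 0, A 286, E 465, C 198, B 0.
E has the most first-place votes.

E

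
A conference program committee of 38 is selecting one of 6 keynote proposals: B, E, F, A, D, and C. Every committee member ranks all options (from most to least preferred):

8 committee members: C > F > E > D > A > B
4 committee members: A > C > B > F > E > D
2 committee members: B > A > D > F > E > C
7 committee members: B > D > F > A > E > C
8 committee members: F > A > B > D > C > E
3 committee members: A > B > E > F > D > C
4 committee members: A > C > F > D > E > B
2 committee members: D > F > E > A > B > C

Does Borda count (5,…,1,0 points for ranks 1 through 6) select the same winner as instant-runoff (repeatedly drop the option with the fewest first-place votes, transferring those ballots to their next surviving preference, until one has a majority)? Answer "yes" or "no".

Borda — scores: B 95, E 56, F 131, A 121, D 87, C 80. Winner: F.
Instant-runoff — R1 B 9, E 0, F 8, A 11, D 2, C 8 (E out); R2 B 9, F 8, A 11, D 2, C 8 (D out); R3 B 9, F 10, A 11, C 8 (C out); R4 B 9, F 18, A 11 (B out); R5 F 25, A 13 (F winner). Winner: F.
The two methods agree.

yes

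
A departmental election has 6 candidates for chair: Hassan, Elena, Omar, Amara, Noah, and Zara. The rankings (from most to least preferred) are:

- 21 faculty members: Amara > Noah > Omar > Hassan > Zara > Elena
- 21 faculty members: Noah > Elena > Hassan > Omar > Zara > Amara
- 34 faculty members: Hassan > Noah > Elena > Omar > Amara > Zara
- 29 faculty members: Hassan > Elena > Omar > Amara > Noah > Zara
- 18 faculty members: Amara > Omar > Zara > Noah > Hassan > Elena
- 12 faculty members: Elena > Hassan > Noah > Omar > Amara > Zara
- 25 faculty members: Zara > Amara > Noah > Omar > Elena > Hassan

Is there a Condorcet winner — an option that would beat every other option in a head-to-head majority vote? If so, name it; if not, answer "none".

none

Checking pairwise contests:
Noah beats Hassan 85–75.
Hassan beats Elena 102–58.
Hassan beats Omar 96–64.
Hassan beats Amara 96–64.
Amara beats Noah 93–67.
Hassan beats Zara 117–43.
Every option loses at least one head-to-head, so there is no Condorcet winner.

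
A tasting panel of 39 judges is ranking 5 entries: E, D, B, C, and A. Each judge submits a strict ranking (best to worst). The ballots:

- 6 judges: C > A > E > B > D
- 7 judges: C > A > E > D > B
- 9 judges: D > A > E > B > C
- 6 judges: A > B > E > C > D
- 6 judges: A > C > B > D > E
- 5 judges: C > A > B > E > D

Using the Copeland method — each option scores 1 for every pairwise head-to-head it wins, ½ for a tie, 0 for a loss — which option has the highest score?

A

E: beats D and B; loses to C and A → score 2.
D: loses to E, B, C, and A → score 0.
B: beats D; loses to E, C, and A → score 1.
C: beats E, D, and B; loses to A → score 3.
A: beats E, D, B, and C → score 4.
A has the best pairwise record.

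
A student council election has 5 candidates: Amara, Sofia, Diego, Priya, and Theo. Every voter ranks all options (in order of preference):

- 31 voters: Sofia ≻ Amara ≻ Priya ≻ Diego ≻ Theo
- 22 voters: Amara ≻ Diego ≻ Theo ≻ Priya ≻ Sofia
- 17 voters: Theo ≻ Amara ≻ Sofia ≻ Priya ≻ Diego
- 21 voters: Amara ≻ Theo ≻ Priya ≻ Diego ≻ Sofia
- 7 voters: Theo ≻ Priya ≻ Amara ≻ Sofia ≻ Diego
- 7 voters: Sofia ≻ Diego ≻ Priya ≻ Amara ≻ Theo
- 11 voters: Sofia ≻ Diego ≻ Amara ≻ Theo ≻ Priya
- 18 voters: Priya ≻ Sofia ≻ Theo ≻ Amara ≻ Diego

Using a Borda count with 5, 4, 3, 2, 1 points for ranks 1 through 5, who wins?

Amara: 31·4 + 22·5 + 17·4 + 21·5 + 7·3 + 7·2 + 11·3 + 18·2 = 511
Sofia: 31·5 + 22·1 + 17·3 + 21·1 + 7·2 + 7·5 + 11·5 + 18·4 = 425
Diego: 31·2 + 22·4 + 17·1 + 21·2 + 7·1 + 7·4 + 11·4 + 18·1 = 306
Priya: 31·3 + 22·2 + 17·2 + 21·3 + 7·4 + 7·3 + 11·1 + 18·5 = 384
Theo: 31·1 + 22·3 + 17·5 + 21·4 + 7·5 + 7·1 + 11·2 + 18·3 = 384
Amara has the highest Borda score (511).

Amara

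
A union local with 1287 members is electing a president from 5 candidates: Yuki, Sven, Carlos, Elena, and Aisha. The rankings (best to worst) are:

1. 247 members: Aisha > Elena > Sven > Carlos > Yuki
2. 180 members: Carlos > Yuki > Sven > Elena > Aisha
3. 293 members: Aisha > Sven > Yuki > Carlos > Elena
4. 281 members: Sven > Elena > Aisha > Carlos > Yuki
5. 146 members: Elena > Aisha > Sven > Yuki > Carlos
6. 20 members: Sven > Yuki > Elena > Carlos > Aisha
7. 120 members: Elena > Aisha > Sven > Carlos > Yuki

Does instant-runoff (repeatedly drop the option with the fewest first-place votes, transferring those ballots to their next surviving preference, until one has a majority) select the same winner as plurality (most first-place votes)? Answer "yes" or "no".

Instant-runoff — R1 Yuki 0, Sven 301, Carlos 180, Elena 266, Aisha 540 (Yuki out); R2 Sven 301, Carlos 180, Elena 266, Aisha 540 (Carlos out); R3 Sven 481, Elena 266, Aisha 540 (Elena out); R4 Sven 481, Aisha 806 (Aisha winner). Winner: Aisha.
Plurality — first-place votes: Yuki 0, Sven 301, Carlos 180, Elena 266, Aisha 540. Winner: Aisha.
The two methods agree.

yes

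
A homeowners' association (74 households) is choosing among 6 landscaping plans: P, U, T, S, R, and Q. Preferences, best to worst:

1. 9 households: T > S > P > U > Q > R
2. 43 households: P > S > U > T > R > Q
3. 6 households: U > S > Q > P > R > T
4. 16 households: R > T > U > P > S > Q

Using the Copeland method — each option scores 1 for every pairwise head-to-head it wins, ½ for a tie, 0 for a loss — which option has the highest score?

P: beats U, T, S, R, and Q → score 5.
U: beats T, R, and Q; loses to P and S → score 3.
T: beats R and Q; loses to P, U, and S → score 2.
S: beats U, T, R, and Q; loses to P → score 4.
R: beats Q; loses to P, U, T, and S → score 1.
Q: loses to P, U, T, S, and R → score 0.
P has the best pairwise record.

P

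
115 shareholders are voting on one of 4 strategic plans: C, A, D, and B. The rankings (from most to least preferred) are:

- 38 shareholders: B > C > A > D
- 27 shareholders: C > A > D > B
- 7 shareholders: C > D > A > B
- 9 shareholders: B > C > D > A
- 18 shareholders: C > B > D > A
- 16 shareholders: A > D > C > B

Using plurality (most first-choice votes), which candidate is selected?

C

First-place votes: C 52, A 16, D 0, B 47.
C has the most first-place votes.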